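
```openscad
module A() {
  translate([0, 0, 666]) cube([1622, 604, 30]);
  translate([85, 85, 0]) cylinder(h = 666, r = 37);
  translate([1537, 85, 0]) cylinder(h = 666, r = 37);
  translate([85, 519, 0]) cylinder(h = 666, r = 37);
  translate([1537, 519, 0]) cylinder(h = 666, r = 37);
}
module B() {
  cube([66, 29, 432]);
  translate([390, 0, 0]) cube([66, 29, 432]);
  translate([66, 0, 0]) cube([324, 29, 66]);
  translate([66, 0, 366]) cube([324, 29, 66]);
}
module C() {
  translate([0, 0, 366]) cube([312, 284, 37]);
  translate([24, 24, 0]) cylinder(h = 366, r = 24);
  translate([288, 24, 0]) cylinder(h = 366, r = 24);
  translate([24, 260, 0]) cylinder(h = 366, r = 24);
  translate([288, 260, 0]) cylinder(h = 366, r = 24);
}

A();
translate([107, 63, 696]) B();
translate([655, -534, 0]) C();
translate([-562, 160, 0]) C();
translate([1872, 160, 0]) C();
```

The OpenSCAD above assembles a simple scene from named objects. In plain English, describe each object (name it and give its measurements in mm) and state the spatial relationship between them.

A is a table with a 1622×604 mm rectangular top, 30 mm thick, top surface at z = 696 mm, supported by four round legs of 74 mm diameter, each leg's bounding box inset 48 mm from the nearest pair of top edges, running from the floor.

B is a picture frame with a 324×300 mm rectangular opening (x by z) and a uniform 66 mm border on every side. Frame depth is 29 mm along y. It is built from two vertical stiles running the full outside height and two horizontal rails spanning the gap between the stiles.

C is a simple wooden stool: a rectangular seat 312 mm (x) by 284 mm (y), 37 mm thick, top face at z = 403 mm, on four round legs, each 48 mm in diameter. The legs rest on z = 0, each leg's axis is inset half a diameter from the nearest pair of seat edges (so the leg's bounding box is flush with the corner).

The picture frame is on top of the table. Three stools sit around the table at the −y, −x, +x sides.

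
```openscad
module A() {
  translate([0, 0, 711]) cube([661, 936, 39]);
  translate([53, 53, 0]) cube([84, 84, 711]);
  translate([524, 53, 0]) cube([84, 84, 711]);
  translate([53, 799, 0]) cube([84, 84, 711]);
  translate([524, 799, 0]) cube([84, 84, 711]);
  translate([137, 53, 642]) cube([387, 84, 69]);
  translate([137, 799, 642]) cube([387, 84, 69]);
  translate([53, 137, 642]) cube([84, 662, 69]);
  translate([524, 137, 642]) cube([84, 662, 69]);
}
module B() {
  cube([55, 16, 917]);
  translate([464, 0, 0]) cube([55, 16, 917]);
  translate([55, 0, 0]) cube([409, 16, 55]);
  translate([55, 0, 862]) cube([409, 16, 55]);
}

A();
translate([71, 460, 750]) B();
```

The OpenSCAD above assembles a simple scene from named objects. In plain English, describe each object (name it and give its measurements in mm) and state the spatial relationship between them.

A is a table: top 661 mm (x) × 936 mm (y), 39 mm thick, upper face at z = 750 mm, on four 84×84 mm square legs, each inset 53 mm from the nearest pair of top edges, running from z = 0 to the bottom of the top. Four apron rails, 84 mm thick and 69 mm tall, run between adjacent legs with their top edges flush with the underside of the top and their outer faces flush with the legs' outer faces.

B is a picture frame with a 409×807 mm rectangular opening (x by z) and a uniform 55 mm border on every side. Frame depth is 16 mm along y. It is built from two vertical stiles running the full outside height and two horizontal rails spanning the gap between the stiles.

The picture frame is on top of the table, centred.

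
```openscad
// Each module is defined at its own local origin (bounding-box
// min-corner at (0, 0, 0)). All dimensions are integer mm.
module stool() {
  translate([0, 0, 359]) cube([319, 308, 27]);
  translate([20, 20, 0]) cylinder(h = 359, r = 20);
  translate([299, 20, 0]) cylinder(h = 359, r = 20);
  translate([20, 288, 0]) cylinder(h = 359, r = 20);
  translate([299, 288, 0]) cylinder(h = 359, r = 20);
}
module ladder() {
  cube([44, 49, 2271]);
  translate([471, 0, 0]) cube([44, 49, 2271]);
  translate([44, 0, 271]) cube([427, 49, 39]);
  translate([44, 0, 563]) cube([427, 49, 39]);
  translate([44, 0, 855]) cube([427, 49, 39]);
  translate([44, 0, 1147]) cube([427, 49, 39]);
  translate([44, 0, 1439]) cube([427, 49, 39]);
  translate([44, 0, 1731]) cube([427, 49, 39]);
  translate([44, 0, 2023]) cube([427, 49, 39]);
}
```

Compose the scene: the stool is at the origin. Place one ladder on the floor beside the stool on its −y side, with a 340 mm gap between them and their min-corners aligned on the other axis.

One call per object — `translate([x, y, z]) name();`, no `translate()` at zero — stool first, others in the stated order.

stool();
translate([0, -389, 0]) ladder();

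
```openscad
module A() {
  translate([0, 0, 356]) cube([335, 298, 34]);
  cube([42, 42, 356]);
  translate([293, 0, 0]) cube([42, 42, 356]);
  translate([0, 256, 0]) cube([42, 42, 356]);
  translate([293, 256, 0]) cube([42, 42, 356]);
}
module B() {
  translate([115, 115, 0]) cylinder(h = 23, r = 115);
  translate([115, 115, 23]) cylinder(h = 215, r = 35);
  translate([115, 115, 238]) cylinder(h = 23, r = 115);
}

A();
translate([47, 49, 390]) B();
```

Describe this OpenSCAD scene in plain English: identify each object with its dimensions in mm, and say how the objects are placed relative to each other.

A is a simple wooden stool: a rectangular seat 335 mm (x) by 298 mm (y), 34 mm thick, top face at z = 390 mm, on four square legs, each 42×42 mm in cross-section. The legs rest on z = 0, each flush with a corner of the seat.

B is a spool: two coaxial disc flanges of radius 115 mm and thickness 23 mm, joined by a core cylinder of radius 35 mm and height 215 mm. The lower flange rests on z = 0 and the three cylinders share a vertical axis.

The spool is on top of the stool.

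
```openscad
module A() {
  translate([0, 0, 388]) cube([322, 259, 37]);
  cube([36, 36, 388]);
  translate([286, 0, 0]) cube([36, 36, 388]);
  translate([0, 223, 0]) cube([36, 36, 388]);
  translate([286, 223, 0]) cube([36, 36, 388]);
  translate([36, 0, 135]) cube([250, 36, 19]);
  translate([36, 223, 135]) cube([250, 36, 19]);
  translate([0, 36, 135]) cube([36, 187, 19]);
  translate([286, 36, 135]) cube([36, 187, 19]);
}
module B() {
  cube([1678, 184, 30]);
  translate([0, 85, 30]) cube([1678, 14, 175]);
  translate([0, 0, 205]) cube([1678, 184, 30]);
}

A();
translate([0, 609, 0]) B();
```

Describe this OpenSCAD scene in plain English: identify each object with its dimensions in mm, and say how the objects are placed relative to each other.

A is a simple wooden stool: a rectangular seat 322 mm (x) by 259 mm (y), 37 mm thick, top face at z = 425 mm, on four square legs, each 36×36 mm in cross-section. The legs rest on z = 0, each flush with a corner of the seat. Four stretchers, 36 mm wide and 19 mm tall, connect adjacent legs with their undersides at z = 135 mm, each running between the inner faces of the legs it joins and aligned with the legs' outer faces on the other axis.

B is an I-beam lying along x, 1678 mm long. Overall section height 235 mm. Two flanges 184 mm wide (y) and 30 mm thick, one on the floor and one at the top; a web 14 mm thick runs between them, centred on the flange width.

The I-beam is on the floor beside the stool on its +y side.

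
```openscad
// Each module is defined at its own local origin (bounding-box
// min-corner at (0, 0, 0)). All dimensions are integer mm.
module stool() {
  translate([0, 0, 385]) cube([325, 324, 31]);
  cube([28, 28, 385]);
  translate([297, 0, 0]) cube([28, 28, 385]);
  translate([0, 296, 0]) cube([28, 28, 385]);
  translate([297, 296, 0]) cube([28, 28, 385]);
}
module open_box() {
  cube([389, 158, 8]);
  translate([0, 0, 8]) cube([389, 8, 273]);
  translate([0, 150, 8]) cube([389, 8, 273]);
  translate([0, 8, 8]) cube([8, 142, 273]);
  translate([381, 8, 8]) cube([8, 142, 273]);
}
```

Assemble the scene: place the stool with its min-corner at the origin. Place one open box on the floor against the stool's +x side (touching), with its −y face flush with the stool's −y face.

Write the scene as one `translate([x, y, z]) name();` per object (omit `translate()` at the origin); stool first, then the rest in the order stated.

stool();
translate([325, 0, 0]) open_box();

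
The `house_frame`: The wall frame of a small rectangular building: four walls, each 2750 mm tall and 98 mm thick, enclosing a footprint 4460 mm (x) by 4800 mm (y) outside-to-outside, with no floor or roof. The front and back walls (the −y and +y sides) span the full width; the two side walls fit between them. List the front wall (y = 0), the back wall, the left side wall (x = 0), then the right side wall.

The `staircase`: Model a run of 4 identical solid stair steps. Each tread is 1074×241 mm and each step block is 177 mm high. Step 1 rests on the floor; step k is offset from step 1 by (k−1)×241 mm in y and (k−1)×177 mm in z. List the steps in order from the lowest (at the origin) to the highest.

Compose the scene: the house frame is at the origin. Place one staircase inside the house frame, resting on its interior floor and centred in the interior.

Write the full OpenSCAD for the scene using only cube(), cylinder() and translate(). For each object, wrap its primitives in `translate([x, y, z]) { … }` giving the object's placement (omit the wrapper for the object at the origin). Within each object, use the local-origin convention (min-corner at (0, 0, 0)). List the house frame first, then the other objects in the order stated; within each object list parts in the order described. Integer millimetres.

cube([4460, 98, 2750]);
translate([0, 4702, 0]) cube([4460, 98, 2750]);
translate([0, 98, 0]) cube([98, 4604, 2750]);
translate([4362, 98, 0]) cube([98, 4604, 2750]);
translate([1693, 1918, 0]) {
  cube([1074, 241, 177]);
  translate([0, 241, 177]) cube([1074, 241, 177]);
  translate([0, 482, 354]) cube([1074, 241, 177]);
  translate([0, 723, 531]) cube([1074, 241, 177]);
}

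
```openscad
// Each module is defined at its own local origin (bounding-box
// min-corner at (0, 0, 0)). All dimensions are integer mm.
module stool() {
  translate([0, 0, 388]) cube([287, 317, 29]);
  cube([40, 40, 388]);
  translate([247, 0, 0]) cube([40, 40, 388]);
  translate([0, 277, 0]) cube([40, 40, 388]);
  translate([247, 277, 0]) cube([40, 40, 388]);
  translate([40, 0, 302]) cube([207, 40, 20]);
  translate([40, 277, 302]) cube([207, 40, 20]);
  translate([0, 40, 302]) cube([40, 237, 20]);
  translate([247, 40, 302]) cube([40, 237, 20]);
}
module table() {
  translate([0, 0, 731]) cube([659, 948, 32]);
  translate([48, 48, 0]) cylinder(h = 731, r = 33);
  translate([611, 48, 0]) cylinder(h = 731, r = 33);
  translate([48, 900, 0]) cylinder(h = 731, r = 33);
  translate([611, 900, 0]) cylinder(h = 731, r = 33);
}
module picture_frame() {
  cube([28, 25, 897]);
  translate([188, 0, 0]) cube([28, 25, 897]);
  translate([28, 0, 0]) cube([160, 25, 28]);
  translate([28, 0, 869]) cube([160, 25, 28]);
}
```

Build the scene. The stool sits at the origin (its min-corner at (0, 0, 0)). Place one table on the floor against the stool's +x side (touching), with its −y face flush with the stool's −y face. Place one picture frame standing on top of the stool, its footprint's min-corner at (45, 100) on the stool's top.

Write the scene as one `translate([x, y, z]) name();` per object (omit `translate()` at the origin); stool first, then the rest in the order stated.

stool();
translate([287, 0, 0]) table();
translate([45, 100, 417]) picture_frame();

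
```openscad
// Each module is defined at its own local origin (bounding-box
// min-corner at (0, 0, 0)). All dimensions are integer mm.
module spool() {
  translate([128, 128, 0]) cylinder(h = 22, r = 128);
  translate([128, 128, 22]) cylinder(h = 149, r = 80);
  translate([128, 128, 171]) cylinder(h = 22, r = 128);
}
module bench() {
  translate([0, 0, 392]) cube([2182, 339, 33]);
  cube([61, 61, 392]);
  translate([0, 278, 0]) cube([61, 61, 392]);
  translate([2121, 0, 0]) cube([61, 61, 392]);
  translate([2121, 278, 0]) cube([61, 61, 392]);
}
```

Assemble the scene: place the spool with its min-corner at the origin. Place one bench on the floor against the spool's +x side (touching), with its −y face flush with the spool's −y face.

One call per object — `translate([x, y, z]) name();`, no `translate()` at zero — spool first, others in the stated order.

spool();
translate([256, 0, 0]) bench();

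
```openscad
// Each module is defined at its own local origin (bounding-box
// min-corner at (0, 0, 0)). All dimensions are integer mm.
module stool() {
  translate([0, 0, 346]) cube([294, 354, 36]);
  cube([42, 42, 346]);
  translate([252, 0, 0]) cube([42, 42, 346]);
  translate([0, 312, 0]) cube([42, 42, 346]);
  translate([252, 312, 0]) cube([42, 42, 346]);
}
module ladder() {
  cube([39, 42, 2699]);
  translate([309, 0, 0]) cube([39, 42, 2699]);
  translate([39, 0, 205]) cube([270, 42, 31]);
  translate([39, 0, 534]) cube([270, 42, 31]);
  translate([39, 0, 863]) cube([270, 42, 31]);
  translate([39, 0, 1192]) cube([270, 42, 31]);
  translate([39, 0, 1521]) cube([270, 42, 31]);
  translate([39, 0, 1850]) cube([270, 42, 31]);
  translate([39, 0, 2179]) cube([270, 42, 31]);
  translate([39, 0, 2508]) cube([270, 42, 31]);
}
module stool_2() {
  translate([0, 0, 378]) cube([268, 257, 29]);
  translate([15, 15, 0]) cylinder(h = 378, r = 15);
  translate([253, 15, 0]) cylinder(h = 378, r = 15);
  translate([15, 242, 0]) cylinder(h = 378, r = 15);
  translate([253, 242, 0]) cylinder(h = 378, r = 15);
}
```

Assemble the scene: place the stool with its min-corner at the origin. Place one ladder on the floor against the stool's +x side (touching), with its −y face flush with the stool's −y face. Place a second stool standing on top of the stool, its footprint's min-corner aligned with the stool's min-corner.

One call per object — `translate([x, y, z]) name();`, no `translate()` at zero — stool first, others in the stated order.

stool();
translate([294, 0, 0]) ladder();
translate([0, 0, 382]) stool_2();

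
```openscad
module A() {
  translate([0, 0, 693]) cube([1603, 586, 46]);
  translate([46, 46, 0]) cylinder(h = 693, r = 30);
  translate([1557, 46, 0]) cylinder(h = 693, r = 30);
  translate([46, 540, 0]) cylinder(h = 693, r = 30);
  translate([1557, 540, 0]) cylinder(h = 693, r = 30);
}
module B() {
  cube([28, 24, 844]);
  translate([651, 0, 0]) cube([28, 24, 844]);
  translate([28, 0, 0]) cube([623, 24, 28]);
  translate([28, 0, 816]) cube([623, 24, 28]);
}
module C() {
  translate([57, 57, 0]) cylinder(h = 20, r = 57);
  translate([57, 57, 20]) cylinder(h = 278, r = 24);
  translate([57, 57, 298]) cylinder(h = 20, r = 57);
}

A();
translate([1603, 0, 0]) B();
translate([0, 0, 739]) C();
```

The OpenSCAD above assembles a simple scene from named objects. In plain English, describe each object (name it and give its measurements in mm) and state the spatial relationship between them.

A is a table: top 1603 mm (x) × 586 mm (y), 46 mm thick, upper face at z = 739 mm, on four round legs of 60 mm diameter, each leg's bounding box inset 16 mm from the nearest pair of top edges, running from z = 0 to the bottom of the top.

B is a rectangular picture frame lying in the x–z plane (depth along y). The opening is 623 mm wide (x) by 788 mm tall (z), surrounded by a border 28 mm wide on all four sides. The frame is 24 mm deep and is made of two full-height vertical stiles with two horizontal rails fitted between them.

C is a spool: two coaxial disc flanges of radius 57 mm and thickness 20 mm, joined by a core cylinder of radius 24 mm and height 278 mm. The lower flange rests on z = 0 and the three cylinders share a vertical axis.

The picture frame is against the table's +x side, with their −y faces flush. The spool is on top of the table.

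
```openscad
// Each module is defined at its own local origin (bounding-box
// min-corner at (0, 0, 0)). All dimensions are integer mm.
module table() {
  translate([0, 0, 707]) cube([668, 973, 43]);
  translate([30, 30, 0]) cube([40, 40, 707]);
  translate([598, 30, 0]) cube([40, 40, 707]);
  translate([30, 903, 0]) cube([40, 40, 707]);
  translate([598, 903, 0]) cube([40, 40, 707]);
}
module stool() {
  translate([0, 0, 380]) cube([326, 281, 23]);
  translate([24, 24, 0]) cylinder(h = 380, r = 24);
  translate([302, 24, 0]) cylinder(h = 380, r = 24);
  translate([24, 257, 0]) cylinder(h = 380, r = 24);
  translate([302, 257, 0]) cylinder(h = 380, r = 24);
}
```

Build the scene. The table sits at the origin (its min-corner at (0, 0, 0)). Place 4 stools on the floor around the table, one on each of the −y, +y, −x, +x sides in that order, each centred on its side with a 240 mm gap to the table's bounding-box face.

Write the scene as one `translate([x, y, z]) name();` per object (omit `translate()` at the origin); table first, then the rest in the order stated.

table();
translate([171, -521, 0]) stool();
translate([171, 1213, 0]) stool();
translate([-566, 346, 0]) stool();
translate([908, 346, 0]) stool();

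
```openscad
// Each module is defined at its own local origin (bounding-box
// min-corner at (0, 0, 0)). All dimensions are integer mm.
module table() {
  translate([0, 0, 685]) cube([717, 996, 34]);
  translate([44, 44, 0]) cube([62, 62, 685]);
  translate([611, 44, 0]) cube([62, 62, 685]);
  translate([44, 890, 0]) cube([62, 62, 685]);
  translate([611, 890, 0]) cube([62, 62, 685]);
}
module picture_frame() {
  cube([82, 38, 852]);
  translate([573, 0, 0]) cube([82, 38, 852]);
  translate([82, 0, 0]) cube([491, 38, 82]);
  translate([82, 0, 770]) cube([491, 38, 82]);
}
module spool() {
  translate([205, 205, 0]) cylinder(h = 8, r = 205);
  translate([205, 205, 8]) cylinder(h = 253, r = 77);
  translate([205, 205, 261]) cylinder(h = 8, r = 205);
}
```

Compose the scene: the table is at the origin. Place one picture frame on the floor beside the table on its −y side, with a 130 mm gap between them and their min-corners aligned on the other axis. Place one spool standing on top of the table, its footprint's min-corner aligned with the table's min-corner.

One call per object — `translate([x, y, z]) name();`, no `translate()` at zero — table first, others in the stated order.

table();
translate([0, -168, 0]) picture_frame();
translate([0, 0, 719]) spool();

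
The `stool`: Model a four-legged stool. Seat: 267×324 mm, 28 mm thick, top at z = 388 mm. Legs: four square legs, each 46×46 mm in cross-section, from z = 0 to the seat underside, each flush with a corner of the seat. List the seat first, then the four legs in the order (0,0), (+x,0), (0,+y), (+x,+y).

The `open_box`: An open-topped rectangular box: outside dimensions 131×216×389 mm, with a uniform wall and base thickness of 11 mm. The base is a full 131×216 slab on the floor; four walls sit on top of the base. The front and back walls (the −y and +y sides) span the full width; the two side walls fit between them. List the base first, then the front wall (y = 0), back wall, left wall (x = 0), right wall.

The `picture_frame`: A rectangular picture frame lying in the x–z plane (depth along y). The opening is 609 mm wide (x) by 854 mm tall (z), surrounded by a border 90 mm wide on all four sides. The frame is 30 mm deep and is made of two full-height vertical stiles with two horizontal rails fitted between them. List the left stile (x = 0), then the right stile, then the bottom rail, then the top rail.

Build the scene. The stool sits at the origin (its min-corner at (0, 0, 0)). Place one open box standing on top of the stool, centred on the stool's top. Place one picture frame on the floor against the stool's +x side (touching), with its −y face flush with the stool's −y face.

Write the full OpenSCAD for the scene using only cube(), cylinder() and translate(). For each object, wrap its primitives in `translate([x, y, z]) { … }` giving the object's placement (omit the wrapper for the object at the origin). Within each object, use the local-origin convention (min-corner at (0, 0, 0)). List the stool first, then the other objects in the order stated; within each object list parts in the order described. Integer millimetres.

translate([0, 0, 360]) cube([267, 324, 28]);
cube([46, 46, 360]);
translate([221, 0, 0]) cube([46, 46, 360]);
translate([0, 278, 0]) cube([46, 46, 360]);
translate([221, 278, 0]) cube([46, 46, 360]);
translate([68, 54, 388]) {
  cube([131, 216, 11]);
  translate([0, 0, 11]) cube([131, 11, 378]);
  translate([0, 205, 11]) cube([131, 11, 378]);
  translate([0, 11, 11]) cube([11, 194, 378]);
  translate([120, 11, 11]) cube([11, 194, 378]);
}
translate([267, 0, 0]) {
  cube([90, 30, 1034]);
  translate([699, 0, 0]) cube([90, 30, 1034]);
  translate([90, 0, 0]) cube([609, 30, 90]);
  translate([90, 0, 944]) cube([609, 30, 90]);
}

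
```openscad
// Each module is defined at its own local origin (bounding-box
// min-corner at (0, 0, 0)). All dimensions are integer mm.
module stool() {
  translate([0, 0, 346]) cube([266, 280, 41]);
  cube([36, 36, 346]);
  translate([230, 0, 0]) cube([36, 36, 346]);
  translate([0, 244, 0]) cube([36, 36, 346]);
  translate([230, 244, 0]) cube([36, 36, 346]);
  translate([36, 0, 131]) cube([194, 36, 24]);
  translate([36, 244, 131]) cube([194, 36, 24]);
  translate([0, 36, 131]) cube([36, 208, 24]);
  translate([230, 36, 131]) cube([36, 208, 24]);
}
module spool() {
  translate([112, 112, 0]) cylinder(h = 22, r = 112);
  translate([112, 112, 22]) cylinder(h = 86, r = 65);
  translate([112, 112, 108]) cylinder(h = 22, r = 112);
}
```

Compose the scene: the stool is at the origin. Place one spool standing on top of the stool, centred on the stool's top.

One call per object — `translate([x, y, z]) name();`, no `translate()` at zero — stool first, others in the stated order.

stool();
translate([21, 28, 387]) spool();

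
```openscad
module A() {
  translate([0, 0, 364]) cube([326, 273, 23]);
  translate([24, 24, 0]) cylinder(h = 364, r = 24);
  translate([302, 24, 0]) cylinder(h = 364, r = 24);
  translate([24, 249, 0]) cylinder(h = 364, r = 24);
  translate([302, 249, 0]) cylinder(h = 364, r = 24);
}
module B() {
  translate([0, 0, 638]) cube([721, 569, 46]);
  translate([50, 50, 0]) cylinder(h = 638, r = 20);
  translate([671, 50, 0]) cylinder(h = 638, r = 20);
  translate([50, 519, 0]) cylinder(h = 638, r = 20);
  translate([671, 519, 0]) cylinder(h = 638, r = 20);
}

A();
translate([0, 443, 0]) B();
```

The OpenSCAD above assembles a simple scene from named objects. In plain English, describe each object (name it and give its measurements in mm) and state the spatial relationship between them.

A is a simple wooden stool: a rectangular seat 326 mm (x) by 273 mm (y), 23 mm thick, top face at z = 387 mm, on four round legs, each 48 mm in diameter. The legs rest on z = 0, each leg's axis is inset half a diameter from the nearest pair of seat edges (so the leg's bounding box is flush with the corner).

B is a table: top 721 mm (x) × 569 mm (y), 46 mm thick, upper face at z = 684 mm, on four round legs of 40 mm diameter, each leg's bounding box inset 30 mm from the nearest pair of top edges, running from z = 0 to the bottom of the top.

The table is on the floor beside the stool on its +y side.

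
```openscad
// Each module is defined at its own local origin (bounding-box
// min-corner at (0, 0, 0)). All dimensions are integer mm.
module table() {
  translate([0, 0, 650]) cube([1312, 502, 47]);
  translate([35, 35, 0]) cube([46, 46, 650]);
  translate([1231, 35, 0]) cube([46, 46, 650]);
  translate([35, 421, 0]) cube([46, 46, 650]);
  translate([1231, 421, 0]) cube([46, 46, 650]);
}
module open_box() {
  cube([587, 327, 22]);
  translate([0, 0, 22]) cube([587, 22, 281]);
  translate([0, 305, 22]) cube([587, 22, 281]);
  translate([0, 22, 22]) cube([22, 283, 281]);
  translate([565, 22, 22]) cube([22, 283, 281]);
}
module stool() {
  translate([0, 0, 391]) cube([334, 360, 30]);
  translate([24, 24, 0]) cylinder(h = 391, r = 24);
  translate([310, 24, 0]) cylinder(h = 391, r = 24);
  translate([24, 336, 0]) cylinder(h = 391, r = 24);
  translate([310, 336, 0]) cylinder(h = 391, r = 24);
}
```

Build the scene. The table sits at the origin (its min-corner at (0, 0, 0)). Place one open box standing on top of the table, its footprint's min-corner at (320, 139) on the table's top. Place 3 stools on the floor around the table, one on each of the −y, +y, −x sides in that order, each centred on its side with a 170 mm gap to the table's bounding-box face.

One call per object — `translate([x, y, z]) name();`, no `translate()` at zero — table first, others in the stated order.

table();
translate([320, 139, 697]) open_box();
translate([489, -530, 0]) stool();
translate([489, 672, 0]) stool();
translate([-504, 71, 0]) stool();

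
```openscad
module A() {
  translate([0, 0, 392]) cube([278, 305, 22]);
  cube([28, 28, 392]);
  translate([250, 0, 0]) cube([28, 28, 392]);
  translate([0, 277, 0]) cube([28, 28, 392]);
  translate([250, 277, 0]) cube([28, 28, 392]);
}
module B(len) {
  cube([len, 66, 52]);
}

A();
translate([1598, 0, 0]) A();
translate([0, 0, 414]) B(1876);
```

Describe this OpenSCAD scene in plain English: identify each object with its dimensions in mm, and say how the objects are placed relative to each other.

A is a four-legged stool. The seat is 278×305 mm, 22 mm thick, top at z = 414 mm. It stands on four square legs, each 28×28 mm in cross-section, from z = 0 to the seat underside, each flush with a corner of the seat.

B is a rectangular beam 1876 mm long (x), 66 mm deep (y), 52 mm thick (z).

The beam spans the tops of two stools placed 1320 mm apart, resting at z = 414 mm.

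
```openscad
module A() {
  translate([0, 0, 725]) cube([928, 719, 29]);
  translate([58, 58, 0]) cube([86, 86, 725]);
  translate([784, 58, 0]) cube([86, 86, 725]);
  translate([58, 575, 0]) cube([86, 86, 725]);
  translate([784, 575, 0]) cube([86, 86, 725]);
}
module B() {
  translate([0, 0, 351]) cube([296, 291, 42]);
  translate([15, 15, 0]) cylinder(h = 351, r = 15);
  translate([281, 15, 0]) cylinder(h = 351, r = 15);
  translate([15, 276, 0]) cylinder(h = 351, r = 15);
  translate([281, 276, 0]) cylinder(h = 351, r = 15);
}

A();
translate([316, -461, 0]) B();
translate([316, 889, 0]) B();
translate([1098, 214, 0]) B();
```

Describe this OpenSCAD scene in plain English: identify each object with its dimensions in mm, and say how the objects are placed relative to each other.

A is a table: top 928 mm (x) × 719 mm (y), 29 mm thick, upper face at z = 754 mm, on four 86×86 mm square legs, each inset 58 mm from the nearest pair of top edges, running from z = 0 to the bottom of the top.

B is a four-legged stool. The seat is 296×291 mm, 42 mm thick, top at z = 393 mm. It stands on four round legs, each 30 mm in diameter, from z = 0 to the seat underside, each leg's axis is inset half a diameter from the nearest pair of seat edges (so the leg's bounding box is flush with the corner).

Three stools sit around the table at the −y, +y, +x sides.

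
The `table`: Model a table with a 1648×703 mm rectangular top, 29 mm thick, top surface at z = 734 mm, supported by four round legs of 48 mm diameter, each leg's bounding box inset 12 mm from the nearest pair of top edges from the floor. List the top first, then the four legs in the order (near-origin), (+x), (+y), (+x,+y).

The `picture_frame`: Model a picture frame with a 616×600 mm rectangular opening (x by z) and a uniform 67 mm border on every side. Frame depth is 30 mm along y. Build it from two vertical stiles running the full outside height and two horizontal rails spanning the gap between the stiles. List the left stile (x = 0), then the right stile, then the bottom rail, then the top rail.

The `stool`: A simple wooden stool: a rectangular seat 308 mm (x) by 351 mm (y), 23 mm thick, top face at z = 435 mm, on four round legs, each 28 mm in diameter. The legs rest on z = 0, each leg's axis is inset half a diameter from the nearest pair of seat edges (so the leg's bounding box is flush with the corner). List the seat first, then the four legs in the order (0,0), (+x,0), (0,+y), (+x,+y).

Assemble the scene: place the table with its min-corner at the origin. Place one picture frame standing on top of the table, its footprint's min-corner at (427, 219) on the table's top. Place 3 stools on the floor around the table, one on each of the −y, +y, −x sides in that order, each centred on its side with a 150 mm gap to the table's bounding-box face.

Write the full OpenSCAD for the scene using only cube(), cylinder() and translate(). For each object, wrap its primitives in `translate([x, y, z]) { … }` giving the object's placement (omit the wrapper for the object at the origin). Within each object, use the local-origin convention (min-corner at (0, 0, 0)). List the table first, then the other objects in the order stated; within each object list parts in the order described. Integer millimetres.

translate([0, 0, 705]) cube([1648, 703, 29]);
translate([36, 36, 0]) cylinder(h = 705, r = 24);
translate([1612, 36, 0]) cylinder(h = 705, r = 24);
translate([36, 667, 0]) cylinder(h = 705, r = 24);
translate([1612, 667, 0]) cylinder(h = 705, r = 24);
translate([427, 219, 734]) {
  cube([67, 30, 734]);
  translate([683, 0, 0]) cube([67, 30, 734]);
  translate([67, 0, 0]) cube([616, 30, 67]);
  translate([67, 0, 667]) cube([616, 30, 67]);
}
translate([670, -501, 0]) {
  translate([0, 0, 412]) cube([308, 351, 23]);
  translate([14, 14, 0]) cylinder(h = 412, r = 14);
  translate([294, 14, 0]) cylinder(h = 412, r = 14);
  translate([14, 337, 0]) cylinder(h = 412, r = 14);
  translate([294, 337, 0]) cylinder(h = 412, r = 14);
}
translate([670, 853, 0]) {
  translate([0, 0, 412]) cube([308, 351, 23]);
  translate([14, 14, 0]) cylinder(h = 412, r = 14);
  translate([294, 14, 0]) cylinder(h = 412, r = 14);
  translate([14, 337, 0]) cylinder(h = 412, r = 14);
  translate([294, 337, 0]) cylinder(h = 412, r = 14);
}
translate([-458, 176, 0]) {
  translate([0, 0, 412]) cube([308, 351, 23]);
  translate([14, 14, 0]) cylinder(h = 412, r = 14);
  translate([294, 14, 0]) cylinder(h = 412, r = 14);
  translate([14, 337, 0]) cylinder(h = 412, r = 14);
  translate([294, 337, 0]) cylinder(h = 412, r = 14);
}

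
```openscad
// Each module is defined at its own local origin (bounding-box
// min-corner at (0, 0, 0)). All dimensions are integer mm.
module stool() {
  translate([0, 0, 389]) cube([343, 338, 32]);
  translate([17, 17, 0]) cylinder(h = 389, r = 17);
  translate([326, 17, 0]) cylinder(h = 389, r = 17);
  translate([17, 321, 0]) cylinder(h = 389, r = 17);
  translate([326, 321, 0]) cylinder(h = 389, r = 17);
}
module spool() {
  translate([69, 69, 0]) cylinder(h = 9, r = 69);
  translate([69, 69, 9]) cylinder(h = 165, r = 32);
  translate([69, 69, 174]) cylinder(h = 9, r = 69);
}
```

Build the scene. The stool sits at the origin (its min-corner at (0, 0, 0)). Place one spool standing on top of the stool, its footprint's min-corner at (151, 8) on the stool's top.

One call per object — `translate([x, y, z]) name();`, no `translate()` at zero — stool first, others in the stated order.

stool();
translate([151, 8, 421]) spool();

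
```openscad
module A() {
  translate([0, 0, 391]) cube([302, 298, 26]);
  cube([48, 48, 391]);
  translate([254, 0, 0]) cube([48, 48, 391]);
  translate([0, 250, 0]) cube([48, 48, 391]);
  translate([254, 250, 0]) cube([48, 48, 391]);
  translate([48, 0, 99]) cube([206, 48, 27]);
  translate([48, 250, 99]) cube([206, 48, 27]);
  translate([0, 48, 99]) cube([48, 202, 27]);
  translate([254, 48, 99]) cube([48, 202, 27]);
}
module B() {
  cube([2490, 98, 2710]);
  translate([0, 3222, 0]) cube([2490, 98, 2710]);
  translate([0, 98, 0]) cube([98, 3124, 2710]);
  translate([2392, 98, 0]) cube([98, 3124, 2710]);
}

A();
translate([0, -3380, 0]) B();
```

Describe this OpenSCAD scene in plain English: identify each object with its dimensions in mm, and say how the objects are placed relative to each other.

A is a four-legged stool. The seat is 302×298 mm, 26 mm thick, top at z = 417 mm. It stands on four square legs, each 48×48 mm in cross-section, from z = 0 to the seat underside, each flush with a corner of the seat. Four stretchers, 48 mm wide and 27 mm tall, connect adjacent legs with their undersides at z = 99 mm, each running between the inner faces of the legs it joins and aligned with the legs' outer faces on the other axis.

B is the wall frame of a small rectangular building: four walls, each 2710 mm tall and 98 mm thick, enclosing a footprint 2490 mm (x) by 3320 mm (y) outside-to-outside, with no floor or roof. The front and back walls (the −y and +y sides) span the full width; the two side walls fit between them.

The house frame is on the floor beside the stool on its −y side.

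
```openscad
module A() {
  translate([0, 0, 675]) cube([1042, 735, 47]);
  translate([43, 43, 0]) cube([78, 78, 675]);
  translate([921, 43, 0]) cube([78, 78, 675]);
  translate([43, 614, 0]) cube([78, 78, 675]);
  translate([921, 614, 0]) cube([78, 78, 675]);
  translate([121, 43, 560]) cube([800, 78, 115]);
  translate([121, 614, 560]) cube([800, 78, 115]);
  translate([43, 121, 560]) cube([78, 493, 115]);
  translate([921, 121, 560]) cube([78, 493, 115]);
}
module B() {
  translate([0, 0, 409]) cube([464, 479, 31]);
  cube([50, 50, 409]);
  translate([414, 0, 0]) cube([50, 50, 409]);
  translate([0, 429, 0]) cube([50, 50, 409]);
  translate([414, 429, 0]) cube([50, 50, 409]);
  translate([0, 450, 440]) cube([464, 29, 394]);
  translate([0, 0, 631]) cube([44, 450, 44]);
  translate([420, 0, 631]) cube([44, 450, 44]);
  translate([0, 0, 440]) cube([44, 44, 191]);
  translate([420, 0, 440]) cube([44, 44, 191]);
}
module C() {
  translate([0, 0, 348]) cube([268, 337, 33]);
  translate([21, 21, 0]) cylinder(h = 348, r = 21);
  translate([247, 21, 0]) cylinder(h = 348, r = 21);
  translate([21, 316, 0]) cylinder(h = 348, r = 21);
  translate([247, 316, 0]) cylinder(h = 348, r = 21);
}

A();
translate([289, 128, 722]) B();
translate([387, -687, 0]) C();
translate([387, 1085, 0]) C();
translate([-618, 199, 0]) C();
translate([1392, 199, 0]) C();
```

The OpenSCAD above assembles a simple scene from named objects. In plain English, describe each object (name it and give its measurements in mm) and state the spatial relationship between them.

A is a table: top 1042 mm (x) × 735 mm (y), 47 mm thick, upper face at z = 722 mm, on four 78×78 mm square legs, each inset 43 mm from the nearest pair of top edges, running from z = 0 to the bottom of the top. Four apron rails, 78 mm thick and 115 mm tall, run between adjacent legs with their top edges flush with the underside of the top and their outer faces flush with the legs' outer faces.

B is a chair: 464×479 mm seat, 31 mm thick, top at z = 440 mm, on four 50 mm square corner legs flush with the seat edges. A 29 mm thick backrest slab spans the full seat width, extending 394 mm above the seat top, its back face flush with the seat's +y edge. Two armrests of 44×44 mm section run along each side from the seat's front edge to the front of the backrest, top faces 235 mm above the seat top and outer faces flush with the seat's x-edges; a 44×44 mm post under the front of each armrest stands on the seat at the front corner.

C is a four-legged stool. The seat is a 268×337×33 mm slab whose top surface is at z = 381 mm; four round legs, each 42 mm in diameter, run from the floor (z = 0) to the underside of the seat, each leg's axis is inset half a diameter from the nearest pair of seat edges (so the leg's bounding box is flush with the corner).

The chair is on top of the table, centred. Four stools sit around the table at the −y, +y, −x, +x sides.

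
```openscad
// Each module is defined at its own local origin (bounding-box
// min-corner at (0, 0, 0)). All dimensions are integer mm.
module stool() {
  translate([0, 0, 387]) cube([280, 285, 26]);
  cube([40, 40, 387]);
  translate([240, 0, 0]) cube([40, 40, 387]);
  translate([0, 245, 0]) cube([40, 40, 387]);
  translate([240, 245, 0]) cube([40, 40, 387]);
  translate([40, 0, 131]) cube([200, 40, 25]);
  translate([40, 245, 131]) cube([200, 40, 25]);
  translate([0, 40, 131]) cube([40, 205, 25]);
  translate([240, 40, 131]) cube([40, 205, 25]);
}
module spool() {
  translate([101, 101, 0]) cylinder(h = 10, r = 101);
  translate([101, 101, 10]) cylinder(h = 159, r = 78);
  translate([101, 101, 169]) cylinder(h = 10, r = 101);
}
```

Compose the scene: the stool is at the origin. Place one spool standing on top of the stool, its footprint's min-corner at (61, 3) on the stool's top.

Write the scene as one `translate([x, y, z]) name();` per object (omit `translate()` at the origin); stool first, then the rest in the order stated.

stool();
translate([61, 3, 413]) spool();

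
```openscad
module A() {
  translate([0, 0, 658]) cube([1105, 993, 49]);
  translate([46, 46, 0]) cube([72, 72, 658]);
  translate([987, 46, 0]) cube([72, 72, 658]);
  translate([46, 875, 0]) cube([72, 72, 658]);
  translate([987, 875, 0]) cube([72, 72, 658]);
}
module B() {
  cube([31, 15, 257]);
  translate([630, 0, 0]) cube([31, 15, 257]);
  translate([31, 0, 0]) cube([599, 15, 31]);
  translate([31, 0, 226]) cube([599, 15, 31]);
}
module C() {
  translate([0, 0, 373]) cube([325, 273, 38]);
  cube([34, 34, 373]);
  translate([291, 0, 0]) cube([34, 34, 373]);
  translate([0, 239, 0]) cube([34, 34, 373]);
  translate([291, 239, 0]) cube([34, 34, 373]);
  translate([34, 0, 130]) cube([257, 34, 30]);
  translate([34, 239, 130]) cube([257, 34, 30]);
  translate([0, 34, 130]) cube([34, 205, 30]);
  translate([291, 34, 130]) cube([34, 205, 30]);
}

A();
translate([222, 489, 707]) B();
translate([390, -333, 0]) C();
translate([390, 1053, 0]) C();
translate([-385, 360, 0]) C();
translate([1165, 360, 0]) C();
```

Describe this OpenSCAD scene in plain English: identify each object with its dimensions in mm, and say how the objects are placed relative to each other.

A is a table: top 1105 mm (x) × 993 mm (y), 49 mm thick, upper face at z = 707 mm, on four 72×72 mm square legs, each inset 46 mm from the nearest pair of top edges, running from z = 0 to the bottom of the top.

B is a rectangular picture frame lying in the x–z plane (depth along y). The opening is 599 mm wide (x) by 195 mm tall (z), surrounded by a border 31 mm wide on all four sides. The frame is 15 mm deep and is made of two full-height vertical stiles with two horizontal rails fitted between them.

C is a simple wooden stool: a rectangular seat 325 mm (x) by 273 mm (y), 38 mm thick, top face at z = 411 mm, on four square legs, each 34×34 mm in cross-section. The legs rest on z = 0, each flush with a corner of the seat. Four stretchers, 34 mm wide and 30 mm tall, connect adjacent legs with their undersides at z = 130 mm, each running between the inner faces of the legs it joins and aligned with the legs' outer faces on the other axis.

The picture frame is on top of the table, centred. Four stools sit around the table at the −y, +y, −x, +x sides.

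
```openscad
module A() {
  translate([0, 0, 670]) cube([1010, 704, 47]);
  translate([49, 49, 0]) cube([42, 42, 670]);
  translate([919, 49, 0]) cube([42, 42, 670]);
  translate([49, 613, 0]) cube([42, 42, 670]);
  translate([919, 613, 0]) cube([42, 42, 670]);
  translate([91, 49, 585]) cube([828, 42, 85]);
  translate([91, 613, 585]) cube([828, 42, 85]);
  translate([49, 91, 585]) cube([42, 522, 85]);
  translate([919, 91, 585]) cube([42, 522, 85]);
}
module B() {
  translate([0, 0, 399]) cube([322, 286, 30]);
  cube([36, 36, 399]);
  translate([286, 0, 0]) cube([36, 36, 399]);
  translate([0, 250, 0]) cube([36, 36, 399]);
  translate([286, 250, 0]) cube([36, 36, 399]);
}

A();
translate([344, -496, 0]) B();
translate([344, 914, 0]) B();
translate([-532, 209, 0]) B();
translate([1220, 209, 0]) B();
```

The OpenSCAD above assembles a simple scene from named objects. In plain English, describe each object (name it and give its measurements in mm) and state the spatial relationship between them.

A is a rectangular dining table. The top is 1010×704×47 mm with its upper surface at z = 717 mm. It stands on four 42×42 mm square legs, each inset 49 mm from the nearest pair of top edges, running from the floor to the underside of the top. Four apron rails, 42 mm thick and 85 mm tall, run between adjacent legs with their top edges flush with the underside of the top and their outer faces flush with the legs' outer faces.

B is a four-legged stool. The seat is 322×286 mm, 30 mm thick, top at z = 429 mm. It stands on four square legs, each 36×36 mm in cross-section, from z = 0 to the seat underside, each flush with a corner of the seat.

Four stools sit around the table at the −y, +y, −x, +x sides.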